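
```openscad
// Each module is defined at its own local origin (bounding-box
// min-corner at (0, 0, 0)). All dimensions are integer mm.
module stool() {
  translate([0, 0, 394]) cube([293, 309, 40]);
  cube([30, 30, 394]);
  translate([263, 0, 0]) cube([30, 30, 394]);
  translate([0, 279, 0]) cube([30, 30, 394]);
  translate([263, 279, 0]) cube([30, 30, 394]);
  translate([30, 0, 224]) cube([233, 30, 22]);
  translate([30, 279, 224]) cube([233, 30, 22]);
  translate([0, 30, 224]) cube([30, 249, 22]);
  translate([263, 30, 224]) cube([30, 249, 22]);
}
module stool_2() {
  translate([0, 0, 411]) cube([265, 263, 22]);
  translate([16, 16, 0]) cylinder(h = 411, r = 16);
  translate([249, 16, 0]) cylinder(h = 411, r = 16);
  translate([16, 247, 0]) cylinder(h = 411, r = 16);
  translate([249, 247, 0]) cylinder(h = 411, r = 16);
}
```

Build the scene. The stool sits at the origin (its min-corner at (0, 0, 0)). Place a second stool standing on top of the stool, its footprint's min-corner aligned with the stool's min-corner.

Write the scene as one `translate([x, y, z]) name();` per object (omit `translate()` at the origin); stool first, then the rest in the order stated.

stool();
translate([0, 0, 434]) stool_2();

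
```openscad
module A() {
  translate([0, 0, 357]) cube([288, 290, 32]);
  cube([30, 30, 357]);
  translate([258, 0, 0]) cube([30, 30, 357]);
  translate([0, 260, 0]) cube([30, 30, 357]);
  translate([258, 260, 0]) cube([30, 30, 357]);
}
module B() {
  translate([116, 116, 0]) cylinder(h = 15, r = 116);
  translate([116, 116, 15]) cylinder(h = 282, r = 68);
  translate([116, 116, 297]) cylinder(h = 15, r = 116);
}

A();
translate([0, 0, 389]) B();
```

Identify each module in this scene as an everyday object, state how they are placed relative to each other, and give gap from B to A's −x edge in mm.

A is a stool. B is a spool. The spool is on top of the stool. The gap from the spool to the stool's −x edge is 0 mm.

The spool's min-x is at 0; the stool's min-x is 0; gap = 0 mm.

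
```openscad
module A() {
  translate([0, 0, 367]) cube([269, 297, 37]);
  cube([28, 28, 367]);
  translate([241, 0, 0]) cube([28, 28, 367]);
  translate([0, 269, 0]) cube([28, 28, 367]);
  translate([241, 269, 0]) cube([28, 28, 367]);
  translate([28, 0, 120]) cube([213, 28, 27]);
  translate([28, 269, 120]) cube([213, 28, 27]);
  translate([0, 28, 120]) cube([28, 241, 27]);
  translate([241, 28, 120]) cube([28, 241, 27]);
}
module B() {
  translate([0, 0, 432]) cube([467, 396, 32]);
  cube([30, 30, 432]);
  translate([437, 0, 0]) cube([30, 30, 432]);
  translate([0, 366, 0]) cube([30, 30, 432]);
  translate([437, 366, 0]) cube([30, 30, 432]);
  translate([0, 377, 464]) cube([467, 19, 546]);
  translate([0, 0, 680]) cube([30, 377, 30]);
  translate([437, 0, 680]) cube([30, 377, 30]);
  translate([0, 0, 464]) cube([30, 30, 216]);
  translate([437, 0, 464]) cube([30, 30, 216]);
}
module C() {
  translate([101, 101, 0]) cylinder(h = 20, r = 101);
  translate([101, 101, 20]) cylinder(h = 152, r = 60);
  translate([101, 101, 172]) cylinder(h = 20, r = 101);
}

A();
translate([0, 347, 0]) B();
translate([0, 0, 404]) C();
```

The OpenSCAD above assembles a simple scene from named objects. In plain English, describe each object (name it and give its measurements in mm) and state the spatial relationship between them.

A is a simple wooden stool: a rectangular seat 269 mm (x) by 297 mm (y), 37 mm thick, top face at z = 404 mm, on four square legs, each 28×28 mm in cross-section. The legs rest on z = 0, each flush with a corner of the seat. Four stretchers, 28 mm wide and 27 mm tall, connect adjacent legs with their undersides at z = 120 mm, each running between the inner faces of the legs it joins and aligned with the legs' outer faces on the other axis.

B is a chair: 467×396 mm seat, 32 mm thick, top at z = 464 mm, on four 30 mm square corner legs flush with the seat edges. A 19 mm thick backrest slab spans the full seat width, extending 546 mm above the seat top, its back face flush with the seat's +y edge. Two armrests of 30×30 mm section run along each side from the seat's front edge to the front of the backrest, top faces 246 mm above the seat top and outer faces flush with the seat's x-edges; a 30×30 mm post under the front of each armrest stands on the seat at the front corner.

C is a spool: two coaxial disc flanges of radius 101 mm and thickness 20 mm, joined by a core cylinder of radius 60 mm and height 152 mm. The lower flange rests on z = 0 and the three cylinders share a vertical axis.

The chair is on the floor beside the stool on its +y side. The spool is on top of the stool.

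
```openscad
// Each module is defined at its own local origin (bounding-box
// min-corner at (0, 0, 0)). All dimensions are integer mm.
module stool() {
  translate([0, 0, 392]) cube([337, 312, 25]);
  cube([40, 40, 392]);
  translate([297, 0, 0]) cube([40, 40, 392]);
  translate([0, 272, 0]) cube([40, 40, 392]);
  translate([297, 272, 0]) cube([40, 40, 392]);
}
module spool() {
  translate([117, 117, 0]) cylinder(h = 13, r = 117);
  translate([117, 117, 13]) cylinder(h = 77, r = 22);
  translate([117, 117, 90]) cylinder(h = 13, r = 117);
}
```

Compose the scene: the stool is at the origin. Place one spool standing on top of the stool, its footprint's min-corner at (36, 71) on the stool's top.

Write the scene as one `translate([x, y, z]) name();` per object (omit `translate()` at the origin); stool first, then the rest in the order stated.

stool();
translate([36, 71, 417]) spool();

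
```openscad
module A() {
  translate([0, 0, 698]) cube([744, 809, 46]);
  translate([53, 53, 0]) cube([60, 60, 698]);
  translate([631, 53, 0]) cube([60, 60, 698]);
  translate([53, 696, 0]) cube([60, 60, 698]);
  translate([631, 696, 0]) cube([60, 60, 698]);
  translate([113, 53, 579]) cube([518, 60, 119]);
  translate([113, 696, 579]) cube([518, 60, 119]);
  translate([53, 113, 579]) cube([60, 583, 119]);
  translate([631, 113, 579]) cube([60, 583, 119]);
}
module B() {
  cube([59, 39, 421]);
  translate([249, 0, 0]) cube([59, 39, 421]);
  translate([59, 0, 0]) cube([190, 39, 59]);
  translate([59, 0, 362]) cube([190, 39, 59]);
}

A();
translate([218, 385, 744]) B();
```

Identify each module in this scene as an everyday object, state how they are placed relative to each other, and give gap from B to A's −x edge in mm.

The picture frame's min-x is at 218; the table's min-x is 0; gap = 218 mm.

A is a table. B is a picture frame. The picture frame is on top of the table, centred. The gap from the picture frame to the table's −x edge is 218 mm.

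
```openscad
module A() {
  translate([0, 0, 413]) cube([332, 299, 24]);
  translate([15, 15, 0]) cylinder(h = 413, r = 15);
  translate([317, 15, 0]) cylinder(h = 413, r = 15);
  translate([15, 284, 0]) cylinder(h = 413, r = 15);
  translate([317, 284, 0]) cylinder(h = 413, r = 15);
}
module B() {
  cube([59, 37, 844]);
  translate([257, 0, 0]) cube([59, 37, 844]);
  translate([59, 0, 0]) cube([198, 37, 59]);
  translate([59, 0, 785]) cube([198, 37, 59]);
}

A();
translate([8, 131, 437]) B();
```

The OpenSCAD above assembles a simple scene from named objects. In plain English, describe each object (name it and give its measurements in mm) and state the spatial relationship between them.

A is a four-legged stool. The seat is a 332×299×24 mm slab whose top surface is at z = 437 mm; four round legs, each 30 mm in diameter, run from the floor (z = 0) to the underside of the seat, each leg's axis is inset half a diameter from the nearest pair of seat edges (so the leg's bounding box is flush with the corner).

B is a rectangular picture frame lying in the x–z plane (depth along y). The opening is 198 mm wide (x) by 726 mm tall (z), surrounded by a border 59 mm wide on all four sides. The frame is 37 mm deep and is made of two full-height vertical stiles with two horizontal rails fitted between them.

The picture frame is on top of the stool, centred.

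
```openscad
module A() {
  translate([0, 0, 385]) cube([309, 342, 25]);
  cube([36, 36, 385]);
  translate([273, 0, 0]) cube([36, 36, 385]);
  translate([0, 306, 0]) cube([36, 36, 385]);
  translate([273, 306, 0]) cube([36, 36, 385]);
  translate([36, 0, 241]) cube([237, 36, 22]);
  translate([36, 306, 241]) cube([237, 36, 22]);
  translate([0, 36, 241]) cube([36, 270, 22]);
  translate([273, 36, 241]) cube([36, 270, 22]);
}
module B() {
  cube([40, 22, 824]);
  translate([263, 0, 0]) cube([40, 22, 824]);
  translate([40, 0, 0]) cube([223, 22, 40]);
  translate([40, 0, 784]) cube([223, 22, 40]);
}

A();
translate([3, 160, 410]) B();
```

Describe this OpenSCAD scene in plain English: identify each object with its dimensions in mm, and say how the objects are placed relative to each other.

A is a simple wooden stool: a rectangular seat 309 mm (x) by 342 mm (y), 25 mm thick, top face at z = 410 mm, on four square legs, each 36×36 mm in cross-section. The legs rest on z = 0, each flush with a corner of the seat. Four stretchers, 36 mm wide and 22 mm tall, connect adjacent legs with their undersides at z = 241 mm, each running between the inner faces of the legs it joins and aligned with the legs' outer faces on the other axis.

B is a picture frame with a 223×744 mm rectangular opening (x by z) and a uniform 40 mm border on every side. Frame depth is 22 mm along y. It is built from two vertical stiles running the full outside height and two horizontal rails spanning the gap between the stiles.

The picture frame is on top of the stool, centred.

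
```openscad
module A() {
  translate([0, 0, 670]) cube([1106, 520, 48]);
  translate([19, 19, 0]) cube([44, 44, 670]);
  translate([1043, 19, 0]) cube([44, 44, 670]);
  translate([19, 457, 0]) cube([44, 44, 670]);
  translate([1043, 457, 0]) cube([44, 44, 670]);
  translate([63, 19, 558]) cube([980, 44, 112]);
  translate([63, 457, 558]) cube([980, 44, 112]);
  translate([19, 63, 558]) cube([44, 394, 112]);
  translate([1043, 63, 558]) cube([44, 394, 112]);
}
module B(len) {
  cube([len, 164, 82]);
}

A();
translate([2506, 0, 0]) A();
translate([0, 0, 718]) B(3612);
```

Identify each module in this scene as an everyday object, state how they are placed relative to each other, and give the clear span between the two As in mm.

Second table starts at x = 2506; first ends at x = 1106; clear span = 2506 − 1106 = 1400 mm.

A is a table. B is a beam. A beam spans the tops of two tables. The clear span between the two tables is 1400 mm.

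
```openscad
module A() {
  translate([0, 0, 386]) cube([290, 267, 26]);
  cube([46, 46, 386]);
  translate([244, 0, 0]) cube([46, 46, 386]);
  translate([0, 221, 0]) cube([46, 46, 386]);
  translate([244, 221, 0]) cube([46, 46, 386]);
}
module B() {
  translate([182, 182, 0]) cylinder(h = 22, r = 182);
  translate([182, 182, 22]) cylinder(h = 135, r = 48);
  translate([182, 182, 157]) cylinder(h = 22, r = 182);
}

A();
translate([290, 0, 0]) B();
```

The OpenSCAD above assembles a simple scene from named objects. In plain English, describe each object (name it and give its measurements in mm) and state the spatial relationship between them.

A is a simple wooden stool: a rectangular seat 290 mm (x) by 267 mm (y), 26 mm thick, top face at z = 412 mm, on four square legs, each 46×46 mm in cross-section. The legs rest on z = 0, each flush with a corner of the seat.

B is a spool: two coaxial disc flanges of radius 182 mm and thickness 22 mm, joined by a core cylinder of radius 48 mm and height 135 mm. The lower flange rests on z = 0 and the three cylinders share a vertical axis.

The spool is against the stool's +x side, with their −y faces flush.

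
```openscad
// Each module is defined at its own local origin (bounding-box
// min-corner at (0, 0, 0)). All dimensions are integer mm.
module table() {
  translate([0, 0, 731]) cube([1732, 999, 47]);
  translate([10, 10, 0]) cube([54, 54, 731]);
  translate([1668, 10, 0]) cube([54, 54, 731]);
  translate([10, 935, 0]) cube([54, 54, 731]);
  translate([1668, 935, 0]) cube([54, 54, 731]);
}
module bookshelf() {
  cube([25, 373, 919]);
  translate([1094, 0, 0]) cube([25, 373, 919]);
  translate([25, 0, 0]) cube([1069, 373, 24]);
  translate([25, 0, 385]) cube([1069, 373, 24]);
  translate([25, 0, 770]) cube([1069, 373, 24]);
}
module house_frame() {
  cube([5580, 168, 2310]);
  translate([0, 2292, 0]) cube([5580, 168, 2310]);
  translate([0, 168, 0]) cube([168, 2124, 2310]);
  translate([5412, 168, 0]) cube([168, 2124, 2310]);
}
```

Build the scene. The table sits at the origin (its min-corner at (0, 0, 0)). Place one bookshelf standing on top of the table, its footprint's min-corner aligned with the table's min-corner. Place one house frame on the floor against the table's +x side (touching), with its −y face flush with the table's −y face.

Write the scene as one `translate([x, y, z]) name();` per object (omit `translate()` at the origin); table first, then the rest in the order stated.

table();
translate([0, 0, 778]) bookshelf();
translate([1732, 0, 0]) house_frame();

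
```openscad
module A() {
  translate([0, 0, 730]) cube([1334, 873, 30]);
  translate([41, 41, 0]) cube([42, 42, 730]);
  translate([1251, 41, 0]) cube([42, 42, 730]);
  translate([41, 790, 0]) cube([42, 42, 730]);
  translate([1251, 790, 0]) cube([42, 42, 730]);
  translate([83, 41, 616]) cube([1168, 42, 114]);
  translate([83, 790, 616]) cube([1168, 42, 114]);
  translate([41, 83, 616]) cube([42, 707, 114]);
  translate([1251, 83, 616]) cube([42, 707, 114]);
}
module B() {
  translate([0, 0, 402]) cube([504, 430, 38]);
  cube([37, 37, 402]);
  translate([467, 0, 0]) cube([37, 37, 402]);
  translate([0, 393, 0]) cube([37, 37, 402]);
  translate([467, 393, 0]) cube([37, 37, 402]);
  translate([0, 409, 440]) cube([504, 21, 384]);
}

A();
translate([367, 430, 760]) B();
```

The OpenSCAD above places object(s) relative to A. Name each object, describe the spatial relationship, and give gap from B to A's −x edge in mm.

A is a table. B is a chair. The chair is on top of the table. The gap from the chair to the table's −x edge is 367 mm.

The chair's min-x is at 367; the table's min-x is 0; gap = 367 mm.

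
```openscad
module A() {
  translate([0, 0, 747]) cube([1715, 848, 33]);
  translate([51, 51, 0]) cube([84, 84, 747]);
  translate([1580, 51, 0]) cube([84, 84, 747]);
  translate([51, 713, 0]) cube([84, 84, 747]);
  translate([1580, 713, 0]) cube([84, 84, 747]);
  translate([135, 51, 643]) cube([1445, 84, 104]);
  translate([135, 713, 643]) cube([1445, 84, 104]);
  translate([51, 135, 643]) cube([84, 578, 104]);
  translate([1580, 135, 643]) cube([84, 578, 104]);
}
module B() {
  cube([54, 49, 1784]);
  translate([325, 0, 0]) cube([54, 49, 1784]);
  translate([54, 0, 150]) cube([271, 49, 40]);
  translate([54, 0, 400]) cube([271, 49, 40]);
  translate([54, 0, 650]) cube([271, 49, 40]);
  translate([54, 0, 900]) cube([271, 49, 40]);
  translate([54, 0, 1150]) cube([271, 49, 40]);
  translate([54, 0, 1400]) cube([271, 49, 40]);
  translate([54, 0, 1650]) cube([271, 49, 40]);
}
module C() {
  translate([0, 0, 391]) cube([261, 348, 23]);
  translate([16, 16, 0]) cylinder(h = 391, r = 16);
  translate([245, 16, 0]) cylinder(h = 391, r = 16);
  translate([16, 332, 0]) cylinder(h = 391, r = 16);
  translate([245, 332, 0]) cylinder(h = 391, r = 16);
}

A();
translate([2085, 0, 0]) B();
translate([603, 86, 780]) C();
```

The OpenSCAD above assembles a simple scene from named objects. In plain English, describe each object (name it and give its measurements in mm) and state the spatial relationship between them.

A is a table with a 1715×848 mm rectangular top, 33 mm thick, top surface at z = 780 mm, supported by four 84×84 mm square legs, each inset 51 mm from the nearest pair of top edges, running from the floor. Four apron rails, 84 mm thick and 104 mm tall, run between adjacent legs with their top edges flush with the underside of the top and their outer faces flush with the legs' outer faces.

B is a wooden ladder with two side rails of 54×49 mm section and 1784 mm height, set 379 mm apart overall. Between them run 7 rectangular rungs (49 mm deep, 40 mm thick), front faces flush with the rails' −y face. The bottom of the first rung is 150 mm above the floor and each subsequent rung is 250 mm higher than the one below.

C is a four-legged stool. The seat is 261×348 mm, 23 mm thick, top at z = 414 mm. It stands on four round legs, each 32 mm in diameter, from z = 0 to the seat underside, each leg's axis is inset half a diameter from the nearest pair of seat edges (so the leg's bounding box is flush with the corner).

The ladder is on the floor beside the table on its +x side. The stool is on top of the table.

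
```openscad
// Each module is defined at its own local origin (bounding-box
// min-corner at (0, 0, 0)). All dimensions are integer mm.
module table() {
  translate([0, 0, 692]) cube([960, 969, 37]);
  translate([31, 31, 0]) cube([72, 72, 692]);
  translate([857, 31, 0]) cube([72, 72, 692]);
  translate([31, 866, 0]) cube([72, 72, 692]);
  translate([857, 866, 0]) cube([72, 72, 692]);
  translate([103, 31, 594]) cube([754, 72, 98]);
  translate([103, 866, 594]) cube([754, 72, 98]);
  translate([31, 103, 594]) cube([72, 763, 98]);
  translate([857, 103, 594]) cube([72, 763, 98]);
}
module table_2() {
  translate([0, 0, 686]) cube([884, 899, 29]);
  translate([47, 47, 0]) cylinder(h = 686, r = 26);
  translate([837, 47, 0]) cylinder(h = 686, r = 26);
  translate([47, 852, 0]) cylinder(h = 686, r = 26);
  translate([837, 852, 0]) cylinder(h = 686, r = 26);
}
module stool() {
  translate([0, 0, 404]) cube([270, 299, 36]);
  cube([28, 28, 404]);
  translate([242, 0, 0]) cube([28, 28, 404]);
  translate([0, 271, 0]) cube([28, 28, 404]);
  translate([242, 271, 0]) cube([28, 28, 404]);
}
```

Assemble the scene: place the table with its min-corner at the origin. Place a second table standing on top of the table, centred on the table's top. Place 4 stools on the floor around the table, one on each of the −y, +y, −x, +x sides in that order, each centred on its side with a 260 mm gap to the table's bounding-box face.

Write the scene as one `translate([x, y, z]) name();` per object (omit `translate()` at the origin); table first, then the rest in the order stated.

table();
translate([38, 35, 729]) table_2();
translate([345, -559, 0]) stool();
translate([345, 1229, 0]) stool();
translate([-530, 335, 0]) stool();
translate([1220, 335, 0]) stool();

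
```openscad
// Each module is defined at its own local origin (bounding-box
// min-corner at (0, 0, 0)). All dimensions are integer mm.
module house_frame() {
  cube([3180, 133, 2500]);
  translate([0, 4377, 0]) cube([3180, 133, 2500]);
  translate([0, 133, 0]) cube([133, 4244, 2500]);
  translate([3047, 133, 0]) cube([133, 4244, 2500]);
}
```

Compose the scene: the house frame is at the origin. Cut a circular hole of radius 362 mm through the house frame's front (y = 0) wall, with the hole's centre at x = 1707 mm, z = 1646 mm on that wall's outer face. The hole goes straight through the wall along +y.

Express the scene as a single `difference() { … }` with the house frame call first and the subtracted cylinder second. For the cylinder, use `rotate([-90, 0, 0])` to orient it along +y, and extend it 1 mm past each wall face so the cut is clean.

difference() {
  house_frame();
  translate([1707, -1, 1646]) rotate([-90, 0, 0]) cylinder(h = 135, r = 362);
}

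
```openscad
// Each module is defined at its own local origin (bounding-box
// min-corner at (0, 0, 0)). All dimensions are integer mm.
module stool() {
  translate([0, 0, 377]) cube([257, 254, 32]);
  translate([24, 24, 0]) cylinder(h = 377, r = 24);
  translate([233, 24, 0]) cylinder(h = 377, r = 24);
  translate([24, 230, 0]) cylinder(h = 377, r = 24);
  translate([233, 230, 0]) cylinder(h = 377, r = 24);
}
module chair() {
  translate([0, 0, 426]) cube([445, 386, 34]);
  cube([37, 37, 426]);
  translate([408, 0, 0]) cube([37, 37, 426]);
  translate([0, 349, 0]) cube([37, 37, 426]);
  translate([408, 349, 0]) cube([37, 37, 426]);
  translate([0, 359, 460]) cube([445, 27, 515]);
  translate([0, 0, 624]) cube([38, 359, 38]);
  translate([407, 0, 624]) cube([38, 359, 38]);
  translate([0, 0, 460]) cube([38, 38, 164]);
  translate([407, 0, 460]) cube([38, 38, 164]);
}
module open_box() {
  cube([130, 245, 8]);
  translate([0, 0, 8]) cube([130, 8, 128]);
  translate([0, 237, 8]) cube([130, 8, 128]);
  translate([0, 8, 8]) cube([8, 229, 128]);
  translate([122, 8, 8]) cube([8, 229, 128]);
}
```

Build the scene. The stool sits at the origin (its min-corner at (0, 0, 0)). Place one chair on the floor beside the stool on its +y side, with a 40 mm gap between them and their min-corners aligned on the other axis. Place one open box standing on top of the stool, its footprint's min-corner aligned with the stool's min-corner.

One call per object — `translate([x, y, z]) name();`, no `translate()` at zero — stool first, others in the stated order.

stool();
translate([0, 294, 0]) chair();
translate([0, 0, 409]) open_box();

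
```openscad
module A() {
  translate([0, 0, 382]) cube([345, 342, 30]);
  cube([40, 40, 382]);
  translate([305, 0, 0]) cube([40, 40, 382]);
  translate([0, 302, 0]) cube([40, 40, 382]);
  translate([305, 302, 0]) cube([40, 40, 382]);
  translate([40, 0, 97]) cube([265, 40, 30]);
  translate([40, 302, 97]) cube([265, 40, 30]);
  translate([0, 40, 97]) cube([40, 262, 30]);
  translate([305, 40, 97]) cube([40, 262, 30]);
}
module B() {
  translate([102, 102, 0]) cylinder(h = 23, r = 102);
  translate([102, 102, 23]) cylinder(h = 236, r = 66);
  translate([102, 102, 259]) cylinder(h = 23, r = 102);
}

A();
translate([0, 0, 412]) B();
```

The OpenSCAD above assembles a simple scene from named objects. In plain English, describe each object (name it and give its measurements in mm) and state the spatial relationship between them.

A is a simple wooden stool: a rectangular seat 345 mm (x) by 342 mm (y), 30 mm thick, top face at z = 412 mm, on four square legs, each 40×40 mm in cross-section. The legs rest on z = 0, each flush with a corner of the seat. Four stretchers, 40 mm wide and 30 mm tall, connect adjacent legs with their undersides at z = 97 mm, each running between the inner faces of the legs it joins and aligned with the legs' outer faces on the other axis.

B is a spool: two coaxial disc flanges of radius 102 mm and thickness 23 mm, joined by a core cylinder of radius 66 mm and height 236 mm. The lower flange rests on z = 0 and the three cylinders share a vertical axis.

The spool is on top of the stool.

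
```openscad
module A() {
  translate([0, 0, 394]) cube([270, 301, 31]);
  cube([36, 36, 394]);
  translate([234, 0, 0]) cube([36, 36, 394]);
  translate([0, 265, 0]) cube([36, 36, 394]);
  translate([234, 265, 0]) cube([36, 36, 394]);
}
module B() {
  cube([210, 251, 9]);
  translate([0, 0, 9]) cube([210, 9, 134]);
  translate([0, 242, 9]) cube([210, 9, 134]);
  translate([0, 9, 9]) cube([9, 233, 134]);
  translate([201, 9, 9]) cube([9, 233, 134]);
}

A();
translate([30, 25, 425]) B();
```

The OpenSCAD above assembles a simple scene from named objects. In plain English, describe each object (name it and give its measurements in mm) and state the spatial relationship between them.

A is a four-legged stool. The seat is a 270×301×31 mm slab whose top surface is at z = 425 mm; four square legs, each 36×36 mm in cross-section, run from the floor (z = 0) to the underside of the seat, each flush with a corner of the seat.

B is an open storage box with external size 210×251×143 mm and wall thickness 9 mm (the base is also 9 mm thick). The base covers the whole footprint; the four walls stand on the base, with the y-facing walls full-width and the x-facing walls fitting between their inner faces.

The open box is on top of the stool, centred.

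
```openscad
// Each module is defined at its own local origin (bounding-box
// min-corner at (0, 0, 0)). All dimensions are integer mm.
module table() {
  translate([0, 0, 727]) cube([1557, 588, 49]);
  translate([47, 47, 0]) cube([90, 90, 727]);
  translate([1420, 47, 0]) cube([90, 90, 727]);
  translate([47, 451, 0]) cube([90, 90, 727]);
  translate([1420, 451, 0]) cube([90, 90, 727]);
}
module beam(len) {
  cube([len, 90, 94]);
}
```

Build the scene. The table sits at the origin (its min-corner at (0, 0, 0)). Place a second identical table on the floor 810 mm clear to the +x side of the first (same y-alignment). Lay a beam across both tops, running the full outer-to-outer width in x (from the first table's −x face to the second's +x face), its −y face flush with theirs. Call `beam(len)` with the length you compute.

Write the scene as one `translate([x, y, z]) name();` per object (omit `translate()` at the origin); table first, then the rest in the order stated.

table();
translate([2367, 0, 0]) table();
translate([0, 0, 776]) beam(3924);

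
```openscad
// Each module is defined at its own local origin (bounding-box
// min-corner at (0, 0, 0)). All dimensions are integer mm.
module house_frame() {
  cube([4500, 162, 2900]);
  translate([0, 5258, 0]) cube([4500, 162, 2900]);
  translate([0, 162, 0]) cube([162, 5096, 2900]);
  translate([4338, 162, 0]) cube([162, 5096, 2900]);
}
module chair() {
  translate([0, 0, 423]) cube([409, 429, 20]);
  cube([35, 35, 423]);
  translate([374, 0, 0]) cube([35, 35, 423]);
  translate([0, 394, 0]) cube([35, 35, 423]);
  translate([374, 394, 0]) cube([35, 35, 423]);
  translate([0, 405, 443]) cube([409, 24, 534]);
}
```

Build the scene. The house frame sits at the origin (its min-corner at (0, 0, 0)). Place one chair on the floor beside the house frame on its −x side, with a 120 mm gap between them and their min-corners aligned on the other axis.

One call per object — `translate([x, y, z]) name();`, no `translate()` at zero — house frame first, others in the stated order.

house_frame();
translate([-529, 0, 0]) chair();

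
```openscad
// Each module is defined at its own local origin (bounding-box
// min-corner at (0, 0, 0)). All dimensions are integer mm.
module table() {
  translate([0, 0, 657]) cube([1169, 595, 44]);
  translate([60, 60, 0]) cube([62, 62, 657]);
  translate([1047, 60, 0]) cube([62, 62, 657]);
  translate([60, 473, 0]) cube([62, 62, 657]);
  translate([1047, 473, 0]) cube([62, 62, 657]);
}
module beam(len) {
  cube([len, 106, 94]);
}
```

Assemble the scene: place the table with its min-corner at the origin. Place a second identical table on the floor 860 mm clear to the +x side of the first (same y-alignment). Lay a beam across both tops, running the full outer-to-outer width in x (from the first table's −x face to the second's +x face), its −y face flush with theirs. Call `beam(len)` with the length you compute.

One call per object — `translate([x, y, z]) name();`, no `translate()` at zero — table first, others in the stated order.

table();
translate([2029, 0, 0]) table();
translate([0, 0, 701]) beam(3198);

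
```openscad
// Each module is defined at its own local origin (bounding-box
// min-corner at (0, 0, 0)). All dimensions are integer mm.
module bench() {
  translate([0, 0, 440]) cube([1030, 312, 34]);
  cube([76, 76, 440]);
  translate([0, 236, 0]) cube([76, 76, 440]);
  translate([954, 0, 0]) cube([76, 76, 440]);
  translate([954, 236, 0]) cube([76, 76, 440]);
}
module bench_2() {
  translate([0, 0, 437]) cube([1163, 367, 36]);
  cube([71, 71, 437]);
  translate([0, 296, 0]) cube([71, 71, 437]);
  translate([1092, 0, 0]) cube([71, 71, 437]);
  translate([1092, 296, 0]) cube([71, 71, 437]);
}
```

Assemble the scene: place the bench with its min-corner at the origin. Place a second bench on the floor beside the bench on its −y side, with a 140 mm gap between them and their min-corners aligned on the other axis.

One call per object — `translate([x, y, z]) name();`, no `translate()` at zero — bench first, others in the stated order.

bench();
translate([0, -507, 0]) bench_2();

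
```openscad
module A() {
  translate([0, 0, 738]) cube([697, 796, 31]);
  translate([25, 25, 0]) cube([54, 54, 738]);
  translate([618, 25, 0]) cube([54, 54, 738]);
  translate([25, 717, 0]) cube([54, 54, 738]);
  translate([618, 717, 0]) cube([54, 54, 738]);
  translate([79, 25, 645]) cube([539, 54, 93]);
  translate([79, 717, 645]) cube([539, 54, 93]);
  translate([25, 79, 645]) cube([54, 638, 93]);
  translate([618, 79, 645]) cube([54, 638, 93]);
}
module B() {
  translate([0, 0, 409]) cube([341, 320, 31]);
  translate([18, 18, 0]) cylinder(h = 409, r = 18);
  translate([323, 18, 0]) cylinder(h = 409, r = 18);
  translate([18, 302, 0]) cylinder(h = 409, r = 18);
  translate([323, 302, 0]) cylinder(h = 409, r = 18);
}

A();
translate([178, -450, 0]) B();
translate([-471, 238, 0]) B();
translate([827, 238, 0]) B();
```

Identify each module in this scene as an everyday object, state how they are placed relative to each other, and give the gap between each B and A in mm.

A is a table. B is a stool. Three stools sit around the table at the −y, −x, +x sides. The gap between each stool and the table is 130 mm.

Each stool's nearest face is 130 mm from the table's bounding box.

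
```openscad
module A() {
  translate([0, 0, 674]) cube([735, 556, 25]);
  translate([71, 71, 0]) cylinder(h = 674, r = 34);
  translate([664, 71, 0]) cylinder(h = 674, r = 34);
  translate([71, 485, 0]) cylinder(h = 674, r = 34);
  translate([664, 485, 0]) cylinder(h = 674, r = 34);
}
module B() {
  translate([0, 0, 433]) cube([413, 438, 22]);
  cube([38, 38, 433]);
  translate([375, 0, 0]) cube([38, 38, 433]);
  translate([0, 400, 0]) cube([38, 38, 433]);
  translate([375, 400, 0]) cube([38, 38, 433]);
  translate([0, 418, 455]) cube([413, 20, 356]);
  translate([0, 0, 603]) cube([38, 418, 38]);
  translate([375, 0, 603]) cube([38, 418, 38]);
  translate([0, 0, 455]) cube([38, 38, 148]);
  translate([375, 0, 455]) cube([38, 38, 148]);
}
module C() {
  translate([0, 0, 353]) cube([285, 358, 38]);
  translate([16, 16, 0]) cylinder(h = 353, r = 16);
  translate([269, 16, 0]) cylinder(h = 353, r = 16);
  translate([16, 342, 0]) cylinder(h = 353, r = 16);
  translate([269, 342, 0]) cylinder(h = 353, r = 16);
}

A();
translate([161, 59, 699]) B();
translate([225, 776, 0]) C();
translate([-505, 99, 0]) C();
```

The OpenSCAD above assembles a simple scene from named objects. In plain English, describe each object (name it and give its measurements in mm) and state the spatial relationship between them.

A is a rectangular dining table. The top is 735×556×25 mm with its upper surface at z = 699 mm. It stands on four round legs of 68 mm diameter, each leg's bounding box inset 37 mm from the nearest pair of top edges, running from the floor to the underside of the top.

B is a chair: 413×438 mm seat, 22 mm thick, top at z = 455 mm, on four 38 mm square corner legs flush with the seat edges. A 20 mm thick backrest slab spans the full seat width, extending 356 mm above the seat top, its back face flush with the seat's +y edge. Two armrests of 38×38 mm section run along each side from the seat's front edge to the front of the backrest, top faces 186 mm above the seat top and outer faces flush with the seat's x-edges; a 38×38 mm post under the front of each armrest stands on the seat at the front corner.

C is a simple wooden stool: a rectangular seat 285 mm (x) by 358 mm (y), 38 mm thick, top face at z = 391 mm, on four round legs, each 32 mm in diameter. The legs rest on z = 0, each leg's axis is inset half a diameter from the nearest pair of seat edges (so the leg's bounding box is flush with the corner).

The chair is on top of the table, centred. Two stools sit around the table at the +y, −x sides.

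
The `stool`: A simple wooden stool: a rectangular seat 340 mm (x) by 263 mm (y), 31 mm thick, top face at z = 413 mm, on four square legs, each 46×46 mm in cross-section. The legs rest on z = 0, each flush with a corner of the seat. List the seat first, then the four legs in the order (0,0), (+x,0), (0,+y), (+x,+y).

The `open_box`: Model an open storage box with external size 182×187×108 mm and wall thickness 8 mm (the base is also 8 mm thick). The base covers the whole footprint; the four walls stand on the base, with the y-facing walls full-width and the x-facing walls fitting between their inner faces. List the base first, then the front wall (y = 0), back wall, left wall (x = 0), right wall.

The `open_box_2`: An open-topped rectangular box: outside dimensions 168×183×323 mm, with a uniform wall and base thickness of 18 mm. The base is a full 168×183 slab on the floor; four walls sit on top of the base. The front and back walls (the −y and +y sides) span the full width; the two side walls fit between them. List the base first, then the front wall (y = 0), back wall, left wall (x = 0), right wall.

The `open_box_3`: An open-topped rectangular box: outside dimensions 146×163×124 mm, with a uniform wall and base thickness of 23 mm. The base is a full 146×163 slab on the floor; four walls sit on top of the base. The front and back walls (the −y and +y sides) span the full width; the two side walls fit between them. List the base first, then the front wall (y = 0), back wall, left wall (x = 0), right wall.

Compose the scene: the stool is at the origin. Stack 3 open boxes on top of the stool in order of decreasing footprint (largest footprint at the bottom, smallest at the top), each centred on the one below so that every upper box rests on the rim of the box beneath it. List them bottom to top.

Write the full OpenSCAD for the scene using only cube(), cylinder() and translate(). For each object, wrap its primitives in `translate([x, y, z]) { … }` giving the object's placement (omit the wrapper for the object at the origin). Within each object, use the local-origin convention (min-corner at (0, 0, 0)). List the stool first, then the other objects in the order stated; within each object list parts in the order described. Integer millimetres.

translate([0, 0, 382]) cube([340, 263, 31]);
cube([46, 46, 382]);
translate([294, 0, 0]) cube([46, 46, 382]);
translate([0, 217, 0]) cube([46, 46, 382]);
translate([294, 217, 0]) cube([46, 46, 382]);
translate([79, 38, 413]) {
  cube([182, 187, 8]);
  translate([0, 0, 8]) cube([182, 8, 100]);
  translate([0, 179, 8]) cube([182, 8, 100]);
  translate([0, 8, 8]) cube([8, 171, 100]);
  translate([174, 8, 8]) cube([8, 171, 100]);
}
translate([86, 40, 521]) {
  cube([168, 183, 18]);
  translate([0, 0, 18]) cube([168, 18, 305]);
  translate([0, 165, 18]) cube([168, 18, 305]);
  translate([0, 18, 18]) cube([18, 147, 305]);
  translate([150, 18, 18]) cube([18, 147, 305]);
}
translate([97, 50, 844]) {
  cube([146, 163, 23]);
  translate([0, 0, 23]) cube([146, 23, 101]);
  translate([0, 140, 23]) cube([146, 23, 101]);
  translate([0, 23, 23]) cube([23, 117, 101]);
  translate([123, 23, 23]) cube([23, 117, 101]);
}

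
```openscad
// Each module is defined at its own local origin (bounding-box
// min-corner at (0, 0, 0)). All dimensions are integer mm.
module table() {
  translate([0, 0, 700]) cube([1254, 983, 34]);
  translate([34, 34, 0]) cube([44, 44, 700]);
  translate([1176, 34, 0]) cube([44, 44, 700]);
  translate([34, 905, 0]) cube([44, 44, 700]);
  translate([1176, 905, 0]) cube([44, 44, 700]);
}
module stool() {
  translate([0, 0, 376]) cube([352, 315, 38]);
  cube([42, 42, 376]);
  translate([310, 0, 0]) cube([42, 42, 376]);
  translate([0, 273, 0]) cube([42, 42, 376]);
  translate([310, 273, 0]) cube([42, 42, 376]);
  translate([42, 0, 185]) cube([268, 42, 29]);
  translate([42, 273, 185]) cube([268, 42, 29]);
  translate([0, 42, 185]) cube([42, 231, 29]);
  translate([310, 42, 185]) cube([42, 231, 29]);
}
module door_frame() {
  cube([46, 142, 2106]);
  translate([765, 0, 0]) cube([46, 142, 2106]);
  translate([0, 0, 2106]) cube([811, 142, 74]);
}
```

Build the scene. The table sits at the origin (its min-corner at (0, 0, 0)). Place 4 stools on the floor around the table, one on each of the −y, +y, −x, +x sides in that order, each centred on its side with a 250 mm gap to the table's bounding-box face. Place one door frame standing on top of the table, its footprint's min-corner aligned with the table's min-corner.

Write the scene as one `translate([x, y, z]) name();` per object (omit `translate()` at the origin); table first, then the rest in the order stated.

table();
translate([451, -565, 0]) stool();
translate([451, 1233, 0]) stool();
translate([-602, 334, 0]) stool();
translate([1504, 334, 0]) stool();
translate([0, 0, 734]) door_frame();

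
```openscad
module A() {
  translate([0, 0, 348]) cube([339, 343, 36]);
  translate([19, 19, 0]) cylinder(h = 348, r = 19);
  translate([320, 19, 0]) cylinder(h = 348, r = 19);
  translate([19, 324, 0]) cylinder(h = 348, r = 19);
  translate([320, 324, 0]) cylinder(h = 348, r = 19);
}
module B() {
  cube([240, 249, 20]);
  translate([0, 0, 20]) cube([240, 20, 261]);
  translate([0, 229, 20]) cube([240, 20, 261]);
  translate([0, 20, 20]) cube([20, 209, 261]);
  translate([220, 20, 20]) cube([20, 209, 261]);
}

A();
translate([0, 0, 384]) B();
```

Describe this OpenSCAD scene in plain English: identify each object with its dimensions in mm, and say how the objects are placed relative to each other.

A is a simple wooden stool: a rectangular seat 339 mm (x) by 343 mm (y), 36 mm thick, top face at z = 384 mm, on four round legs, each 38 mm in diameter. The legs rest on z = 0, each leg's axis is inset half a diameter from the nearest pair of seat edges (so the leg's bounding box is flush with the corner).

B is an open-topped rectangular box: outside dimensions 240×249×281 mm, with a uniform wall and base thickness of 20 mm. The base is a full 240×249 slab on the floor; four walls sit on top of the base. The front and back walls (the −y and +y sides) span the full width; the two side walls fit between them.

The open box is on top of the stool.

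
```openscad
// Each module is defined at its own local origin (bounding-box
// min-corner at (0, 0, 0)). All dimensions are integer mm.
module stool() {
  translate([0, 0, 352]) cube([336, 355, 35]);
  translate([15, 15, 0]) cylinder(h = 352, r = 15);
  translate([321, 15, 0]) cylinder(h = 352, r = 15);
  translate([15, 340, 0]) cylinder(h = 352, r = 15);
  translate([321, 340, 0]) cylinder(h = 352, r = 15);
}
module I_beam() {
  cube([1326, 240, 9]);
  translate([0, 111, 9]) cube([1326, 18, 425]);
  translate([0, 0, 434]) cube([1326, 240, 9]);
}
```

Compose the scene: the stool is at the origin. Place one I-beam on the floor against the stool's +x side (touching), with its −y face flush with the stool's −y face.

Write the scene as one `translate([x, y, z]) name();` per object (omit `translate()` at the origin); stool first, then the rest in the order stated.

stool();
translate([336, 0, 0]) I_beam();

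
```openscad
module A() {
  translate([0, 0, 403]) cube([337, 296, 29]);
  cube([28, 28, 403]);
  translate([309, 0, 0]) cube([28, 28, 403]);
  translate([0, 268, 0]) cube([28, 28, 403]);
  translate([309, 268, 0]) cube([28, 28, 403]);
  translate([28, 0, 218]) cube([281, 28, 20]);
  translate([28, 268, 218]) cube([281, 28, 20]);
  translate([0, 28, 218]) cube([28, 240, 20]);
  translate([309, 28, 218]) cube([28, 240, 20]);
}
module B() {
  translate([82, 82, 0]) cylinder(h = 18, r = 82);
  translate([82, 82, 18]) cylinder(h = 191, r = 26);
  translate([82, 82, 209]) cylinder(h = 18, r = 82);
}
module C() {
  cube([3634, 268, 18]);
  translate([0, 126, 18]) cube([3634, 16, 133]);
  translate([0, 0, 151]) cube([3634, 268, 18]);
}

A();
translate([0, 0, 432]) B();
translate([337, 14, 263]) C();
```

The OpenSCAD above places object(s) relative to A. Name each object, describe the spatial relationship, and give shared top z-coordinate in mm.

A is a stool. B is a spool. C is an I-beam. The spool is on top of the stool. The I-beam is beside the stool with their tops flush at z = 432. The shared top z-coordinate is 432 mm.

Both tops at z = 432 mm.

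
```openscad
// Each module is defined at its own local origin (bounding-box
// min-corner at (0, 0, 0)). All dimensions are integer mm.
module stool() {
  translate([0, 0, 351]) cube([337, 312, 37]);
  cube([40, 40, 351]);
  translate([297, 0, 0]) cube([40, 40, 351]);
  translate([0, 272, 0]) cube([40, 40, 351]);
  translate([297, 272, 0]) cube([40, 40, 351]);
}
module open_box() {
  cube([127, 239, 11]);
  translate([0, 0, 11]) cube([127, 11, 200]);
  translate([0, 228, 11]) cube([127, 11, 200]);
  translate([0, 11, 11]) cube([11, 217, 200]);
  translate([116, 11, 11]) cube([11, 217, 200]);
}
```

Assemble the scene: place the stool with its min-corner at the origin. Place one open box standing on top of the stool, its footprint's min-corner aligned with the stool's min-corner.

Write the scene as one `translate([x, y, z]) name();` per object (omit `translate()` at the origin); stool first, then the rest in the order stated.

stool();
translate([0, 0, 388]) open_box();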